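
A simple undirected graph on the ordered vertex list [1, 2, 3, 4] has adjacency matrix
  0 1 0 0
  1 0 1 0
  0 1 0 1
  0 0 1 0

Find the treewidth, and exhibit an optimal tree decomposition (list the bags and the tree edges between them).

Treewidth 1.
One optimal decomposition is:
Bags: B1 = {2, 3}  B2 = {1, 2}  B3 = {3, 4}
Tree: B1–B2, B1–B3

The largest bag has 2 vertices, giving width 1; this decomposition certifies tw(G) ≤ 1. G has an edge, so its treewidth is at least 1. Therefore the treewidth is 1.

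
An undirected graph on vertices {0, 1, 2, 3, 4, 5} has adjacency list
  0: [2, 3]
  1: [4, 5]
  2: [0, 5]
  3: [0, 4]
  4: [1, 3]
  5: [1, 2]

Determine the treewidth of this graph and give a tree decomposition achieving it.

Treewidth 2.
One optimal decomposition is:
Bags: B1 = {0, 2, 5}  B2 = {0, 1, 5}  B3 = {0, 1, 4}  B4 = {0, 3, 4}
Tree: B1–B2, B2–B3, B3–B4

The largest bag has 3 vertices, giving width 2; this decomposition certifies tw(G) ≤ 2. Since 0–2–5–1–4–3–0 is a cycle in G, G is not acyclic. Forests are exactly the graphs of treewidth ≤ 1, so tw(G) ≥ 2. The upper and lower bounds meet at 2, so that is the treewidth.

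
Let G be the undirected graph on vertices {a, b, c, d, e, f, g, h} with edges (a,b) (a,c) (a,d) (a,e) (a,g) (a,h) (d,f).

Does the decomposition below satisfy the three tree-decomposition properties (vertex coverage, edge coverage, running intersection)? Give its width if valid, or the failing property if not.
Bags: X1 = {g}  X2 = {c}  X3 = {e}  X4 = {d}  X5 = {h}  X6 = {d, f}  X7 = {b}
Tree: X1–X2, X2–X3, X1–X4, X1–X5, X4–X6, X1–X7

A tree decomposition must satisfy three properties: every vertex lies in some bag; for every edge, both endpoints lie together in some bag; and for every vertex, the bags containing it form a connected subtree. Here vertex a appears in no bag, so the decomposition is invalid.

No — vertex a appears in no bag.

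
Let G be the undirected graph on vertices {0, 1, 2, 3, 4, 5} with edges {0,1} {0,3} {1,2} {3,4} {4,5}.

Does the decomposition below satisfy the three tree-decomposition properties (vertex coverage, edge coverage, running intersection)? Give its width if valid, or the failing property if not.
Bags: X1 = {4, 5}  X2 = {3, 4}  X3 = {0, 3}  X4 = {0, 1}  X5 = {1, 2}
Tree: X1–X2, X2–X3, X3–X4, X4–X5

Yes; width 1.

Checking the three conditions: (i) the bags cover all of {0, 1, 2, 3, 4, 5}; (ii) for each edge, some bag contains both endpoints; (iii) the bags containing any fixed vertex form a subtree. All hold, so the decomposition is valid with width 2 − 1 = 1.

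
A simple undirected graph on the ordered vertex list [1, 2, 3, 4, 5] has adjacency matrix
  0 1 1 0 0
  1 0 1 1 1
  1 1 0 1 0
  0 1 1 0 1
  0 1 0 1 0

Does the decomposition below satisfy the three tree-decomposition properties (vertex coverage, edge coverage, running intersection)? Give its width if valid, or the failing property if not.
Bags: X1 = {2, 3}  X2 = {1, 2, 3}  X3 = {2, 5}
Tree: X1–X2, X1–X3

A tree decomposition must satisfy three properties: every vertex lies in some bag; for every edge, both endpoints lie together in some bag; and for every vertex, the bags containing it form a connected subtree. Here vertex 4 appears in no bag, so the decomposition is invalid.

No — vertex 4 appears in no bag.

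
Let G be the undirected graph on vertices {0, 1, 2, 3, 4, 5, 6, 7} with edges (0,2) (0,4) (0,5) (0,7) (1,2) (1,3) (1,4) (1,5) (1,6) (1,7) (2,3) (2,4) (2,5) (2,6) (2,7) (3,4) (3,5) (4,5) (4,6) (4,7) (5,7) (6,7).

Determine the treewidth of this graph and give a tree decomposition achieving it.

Treewidth 4.
One such decomposition:
Bags: B1 = {1, 2, 3, 4, 5}  B2 = {1, 2, 4, 5, 7}  B3 = {1, 2, 4, 6, 7}  B4 = {0, 2, 4, 5, 7}
Tree: B1–B2, B2–B3, B2–B4

The largest bag has 5 vertices, giving width 4; this decomposition certifies tw(G) ≤ 4. On the other hand G contains the 5-clique {0, 2, 4, 5, 7}. A clique must lie in a single bag of any decomposition, so no decomposition can have width below 4. Therefore the treewidth is 4.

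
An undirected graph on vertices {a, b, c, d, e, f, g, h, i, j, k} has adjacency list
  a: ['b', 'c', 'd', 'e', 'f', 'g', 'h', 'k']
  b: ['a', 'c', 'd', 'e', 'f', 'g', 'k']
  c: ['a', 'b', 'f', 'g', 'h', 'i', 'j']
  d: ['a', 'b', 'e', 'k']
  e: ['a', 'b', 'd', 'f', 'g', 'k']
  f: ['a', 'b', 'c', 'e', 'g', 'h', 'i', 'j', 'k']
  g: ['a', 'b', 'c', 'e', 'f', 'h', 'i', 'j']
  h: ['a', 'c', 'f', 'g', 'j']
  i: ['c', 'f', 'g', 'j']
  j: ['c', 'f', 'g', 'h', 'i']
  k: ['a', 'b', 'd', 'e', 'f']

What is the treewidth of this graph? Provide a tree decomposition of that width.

Treewidth 4.
One optimal decomposition is:
Bags: B1 = {a, b, c, f, g}  B2 = {a, c, f, g, h}  B3 = {a, b, e, f, g}  B4 = {a, b, e, f, k}  B5 = {c, f, g, h, j}  B6 = {c, f, g, i, j}  B7 = {a, b, d, e, k}
Tree: B1–B2, B1–B3, B3–B4, B2–B5, B5–B6, B4–B7

Each bag holds 5 vertices, so the decomposition has width 4, which upper-bounds the treewidth. On the other hand G contains the 5-clique {a, b, d, e, k}. A clique must lie in a single bag of any decomposition, so no decomposition can have width below 4. The upper and lower bounds meet at 4, so that is the treewidth.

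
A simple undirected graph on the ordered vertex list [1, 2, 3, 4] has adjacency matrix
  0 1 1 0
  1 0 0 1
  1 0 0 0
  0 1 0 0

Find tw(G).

1

A width-1 tree decomposition is:
Bags: B1 = {2, 4}  B2 = {1, 2}  B3 = {1, 3}
Tree: B1–B2, B2–B3
The largest bag has 2 vertices, giving width 1; this decomposition certifies tw(G) ≤ 1. G has an edge, so its treewidth is at least 1. Combining the bounds, tw(G) = 1.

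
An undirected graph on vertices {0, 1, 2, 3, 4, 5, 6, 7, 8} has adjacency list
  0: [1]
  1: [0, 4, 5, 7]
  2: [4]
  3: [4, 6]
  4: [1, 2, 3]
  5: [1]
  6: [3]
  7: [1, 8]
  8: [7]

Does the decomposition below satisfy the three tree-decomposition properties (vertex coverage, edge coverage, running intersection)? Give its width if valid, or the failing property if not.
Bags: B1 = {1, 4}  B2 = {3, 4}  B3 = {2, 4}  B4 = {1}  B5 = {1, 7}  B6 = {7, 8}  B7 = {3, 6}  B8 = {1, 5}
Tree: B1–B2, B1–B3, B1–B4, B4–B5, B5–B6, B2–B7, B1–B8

A tree decomposition must satisfy three properties: every vertex lies in some bag; for every edge, both endpoints lie together in some bag; and for every vertex, the bags containing it form a connected subtree. Here vertex 0 appears in no bag, so the decomposition is invalid.

No — vertex 0 appears in no bag.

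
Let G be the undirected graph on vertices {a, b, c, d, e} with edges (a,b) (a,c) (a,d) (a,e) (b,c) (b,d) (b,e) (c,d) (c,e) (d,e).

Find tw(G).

A width-4 tree decomposition is:
Bags: B1 = {a, b, c, d, e}
Tree: (single bag)
With just one bag of size 5, the width is 5 − 1 = 4, so tw(G) ≤ 4. For the lower bound, the 5 vertices {a, b, c, d, e} are pairwise adjacent, and any tree decomposition puts a clique entirely inside one bag — forcing width ≥ 4. Combining the bounds, tw(G) = 4.

4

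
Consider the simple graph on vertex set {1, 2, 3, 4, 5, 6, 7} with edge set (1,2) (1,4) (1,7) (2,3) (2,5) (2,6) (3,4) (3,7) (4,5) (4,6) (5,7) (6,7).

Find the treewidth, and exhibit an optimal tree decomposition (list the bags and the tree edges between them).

Treewidth 3.
Bags: B1 = {2, 4, 6, 7}  B2 = {2, 3, 4, 7}  B3 = {1, 2, 4, 7}  B4 = {2, 4, 5, 7}
Tree: B1–B2, B2–B3, B3–B4

Every bag has size at most 4, so the width is 4 − 1 = 3 and tw(G) ≤ 3. For the lower bound: the 4 vertex sets {2,6}, {3,7}, {4}, {1} are disjoint, each induces a connected subgraph, and every pair is joined by at least one edge of G. Contracting each set to a single vertex therefore yields K_{4} as a minor, and since treewidth is minor-monotone, tw(G) ≥ tw(K_{4}) = 3. The upper and lower bounds meet at 3, so that is the treewidth.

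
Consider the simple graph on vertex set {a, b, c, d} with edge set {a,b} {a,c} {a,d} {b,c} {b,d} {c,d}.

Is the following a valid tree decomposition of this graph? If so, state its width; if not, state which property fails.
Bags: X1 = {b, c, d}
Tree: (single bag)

No — vertex a appears in no bag.

A tree decomposition must satisfy three properties: every vertex lies in some bag; for every edge, both endpoints lie together in some bag; and for every vertex, the bags containing it form a connected subtree. Here vertex a appears in no bag, so the decomposition is invalid.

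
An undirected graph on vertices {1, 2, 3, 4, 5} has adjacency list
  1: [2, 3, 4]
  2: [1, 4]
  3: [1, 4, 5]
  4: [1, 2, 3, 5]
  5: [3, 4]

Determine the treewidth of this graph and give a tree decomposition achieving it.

Treewidth 2.
Bags: B1 = {3, 4, 5}  B2 = {1, 3, 4}  B3 = {1, 2, 4}
Tree: B1–B2, B2–B3

Every bag has size at most 3, so the width is 3 − 1 = 2 and tw(G) ≤ 2. On the other hand G contains the 3-clique {1, 2, 4}. A clique must lie in a single bag of any decomposition, so no decomposition can have width below 2. Combining the bounds, tw(G) = 2.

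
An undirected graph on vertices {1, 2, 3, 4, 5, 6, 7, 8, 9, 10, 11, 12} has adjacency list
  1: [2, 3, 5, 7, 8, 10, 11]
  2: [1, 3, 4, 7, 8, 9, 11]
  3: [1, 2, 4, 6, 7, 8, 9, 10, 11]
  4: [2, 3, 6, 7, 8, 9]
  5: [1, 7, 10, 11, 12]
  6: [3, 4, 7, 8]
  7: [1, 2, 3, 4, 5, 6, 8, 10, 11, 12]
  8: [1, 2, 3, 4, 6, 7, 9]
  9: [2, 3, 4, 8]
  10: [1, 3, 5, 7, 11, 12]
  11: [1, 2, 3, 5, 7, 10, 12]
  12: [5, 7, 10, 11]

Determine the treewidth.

4

A width-4 tree decomposition is:
Bags: B1 = {2, 3, 4, 7, 8}  B2 = {1, 2, 3, 7, 8}  B3 = {2, 3, 4, 8, 9}  B4 = {1, 2, 3, 7, 11}  B5 = {3, 4, 6, 7, 8}  B6 = {1, 3, 7, 10, 11}  B7 = {1, 5, 7, 10, 11}  B8 = {5, 7, 10, 11, 12}
Tree: B1–B2, B1–B3, B2–B4, B1–B5, B4–B6, B6–B7, B7–B8
The largest bag has 5 vertices, giving width 4; this decomposition certifies tw(G) ≤ 4. Conversely, {2, 3, 4, 8, 9} is a clique of size 5, and the vertices of any clique must share a bag in every tree decomposition; so some bag has ≥ 5 vertices and tw(G) ≥ 4. Therefore the treewidth is 4.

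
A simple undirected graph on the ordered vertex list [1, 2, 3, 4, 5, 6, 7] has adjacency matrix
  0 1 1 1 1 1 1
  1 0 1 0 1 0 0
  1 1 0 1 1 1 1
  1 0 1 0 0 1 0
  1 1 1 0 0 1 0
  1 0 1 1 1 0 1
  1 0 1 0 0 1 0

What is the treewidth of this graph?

3

A width-3 tree decomposition is:
Bags: B1 = {1, 3, 6, 7}  B2 = {1, 3, 5, 6}  B3 = {1, 2, 3, 5}  B4 = {1, 3, 4, 6}
Tree: B1–B2, B2–B3, B1–B4
The largest bag has 4 vertices, giving width 3; this decomposition certifies tw(G) ≤ 3. On the other hand G contains the 4-clique {1, 2, 3, 5}. A clique must lie in a single bag of any decomposition, so no decomposition can have width below 3. Therefore the treewidth is 3.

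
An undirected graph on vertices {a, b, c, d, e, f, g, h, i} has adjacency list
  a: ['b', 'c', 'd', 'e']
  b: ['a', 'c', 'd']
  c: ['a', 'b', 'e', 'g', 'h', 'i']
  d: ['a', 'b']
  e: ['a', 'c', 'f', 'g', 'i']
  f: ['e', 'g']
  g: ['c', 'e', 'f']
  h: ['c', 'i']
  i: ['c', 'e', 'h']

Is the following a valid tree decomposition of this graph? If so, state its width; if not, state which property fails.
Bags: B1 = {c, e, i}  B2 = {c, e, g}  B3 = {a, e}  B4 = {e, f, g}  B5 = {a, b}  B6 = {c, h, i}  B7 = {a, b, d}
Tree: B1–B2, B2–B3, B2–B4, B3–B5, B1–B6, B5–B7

No — edge (c,a) lies in no bag.

A tree decomposition must satisfy three properties: every vertex lies in some bag; for every edge, both endpoints lie together in some bag; and for every vertex, the bags containing it form a connected subtree. Here edge (c,a) lies in no bag, so the decomposition is invalid.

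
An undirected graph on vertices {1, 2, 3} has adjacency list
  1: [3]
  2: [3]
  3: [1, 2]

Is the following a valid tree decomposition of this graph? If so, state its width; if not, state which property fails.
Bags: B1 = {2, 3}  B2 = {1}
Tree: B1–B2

A tree decomposition must satisfy three properties: every vertex lies in some bag; for every edge, both endpoints lie together in some bag; and for every vertex, the bags containing it form a connected subtree. Here edge (3,1) lies in no bag, so the decomposition is invalid.

No — edge (3,1) lies in no bag.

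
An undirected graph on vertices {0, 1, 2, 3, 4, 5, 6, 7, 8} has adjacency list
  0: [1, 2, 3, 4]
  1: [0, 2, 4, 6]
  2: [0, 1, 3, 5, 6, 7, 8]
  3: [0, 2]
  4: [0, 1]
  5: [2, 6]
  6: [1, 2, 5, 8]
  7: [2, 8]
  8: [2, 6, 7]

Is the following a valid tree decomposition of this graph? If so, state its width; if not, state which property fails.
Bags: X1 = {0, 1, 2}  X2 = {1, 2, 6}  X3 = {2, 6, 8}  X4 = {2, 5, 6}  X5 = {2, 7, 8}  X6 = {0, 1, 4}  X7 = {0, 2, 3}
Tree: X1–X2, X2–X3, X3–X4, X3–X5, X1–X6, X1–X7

Checking the three conditions: (i) the bags cover all of {0, 1, 2, 3, 4, 5, 6, 7, 8}; (ii) for each edge, some bag contains both endpoints; (iii) the bags containing any fixed vertex form a subtree. All hold, so the decomposition is valid with width 3 − 1 = 2.

Yes; width 2.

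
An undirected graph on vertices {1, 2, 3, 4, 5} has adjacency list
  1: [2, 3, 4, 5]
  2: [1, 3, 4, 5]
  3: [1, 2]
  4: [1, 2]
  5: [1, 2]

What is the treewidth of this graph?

A width-2 tree decomposition is:
Bags: B1 = {1, 2, 5}  B2 = {1, 2, 4}  B3 = {1, 2, 3}
Tree: B1–B2, B2–B3
Each bag holds 3 vertices, so the decomposition has width 2, which upper-bounds the treewidth. For the lower bound, the 3 vertices {1, 2, 3} are pairwise adjacent, and any tree decomposition puts a clique entirely inside one bag — forcing width ≥ 2. Combining the bounds, tw(G) = 2.

2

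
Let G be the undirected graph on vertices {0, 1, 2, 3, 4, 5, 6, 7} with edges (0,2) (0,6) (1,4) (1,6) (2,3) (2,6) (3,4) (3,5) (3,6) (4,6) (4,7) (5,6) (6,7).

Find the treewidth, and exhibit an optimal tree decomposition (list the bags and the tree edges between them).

Every bag has size at most 3, so the width is 3 − 1 = 2 and tw(G) ≤ 2. Conversely, {0, 2, 6} is a clique of size 3, and the vertices of any clique must share a bag in every tree decomposition; so some bag has ≥ 3 vertices and tw(G) ≥ 2. Combining the bounds, tw(G) = 2.

Treewidth 2.
One optimal decomposition is:
Bags: B1 = {2, 3, 6}  B2 = {3, 4, 6}  B3 = {3, 5, 6}  B4 = {1, 4, 6}  B5 = {4, 6, 7}  B6 = {0, 2, 6}
Tree: B1–B2, B1–B3, B2–B4, B4–B5, B1–B6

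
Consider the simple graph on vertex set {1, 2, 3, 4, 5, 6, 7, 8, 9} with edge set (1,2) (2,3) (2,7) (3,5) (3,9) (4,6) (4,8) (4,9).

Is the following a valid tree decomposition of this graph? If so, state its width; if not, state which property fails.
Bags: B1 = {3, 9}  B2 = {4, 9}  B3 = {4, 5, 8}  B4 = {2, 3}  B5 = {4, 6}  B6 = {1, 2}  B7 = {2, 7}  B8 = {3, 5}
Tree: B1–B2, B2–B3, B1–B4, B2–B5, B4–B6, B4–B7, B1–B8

No — bags containing vertex 5 are not connected in the tree.

A tree decomposition must satisfy three properties: every vertex lies in some bag; for every edge, both endpoints lie together in some bag; and for every vertex, the bags containing it form a connected subtree. Here bags containing vertex 5 are not connected in the tree, so the decomposition is invalid.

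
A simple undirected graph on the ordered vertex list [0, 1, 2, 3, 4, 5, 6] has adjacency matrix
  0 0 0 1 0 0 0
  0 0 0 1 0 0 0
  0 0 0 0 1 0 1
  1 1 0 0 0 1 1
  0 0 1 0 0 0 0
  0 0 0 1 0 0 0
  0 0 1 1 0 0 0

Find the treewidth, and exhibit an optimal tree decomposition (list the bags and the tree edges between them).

Treewidth 1.
Bags: B1 = {2, 6}  B2 = {3, 6}  B3 = {2, 4}  B4 = {0, 3}  B5 = {1, 3}  B6 = {3, 5}
Tree: B1–B2, B1–B3, B2–B4, B4–B5, B5–B6

Each bag holds 2 vertices, so the decomposition has width 1, which upper-bounds the treewidth. Any graph with an edge has treewidth ≥ 1, and G has the edge 2–6. The upper and lower bounds meet at 1, so that is the treewidth.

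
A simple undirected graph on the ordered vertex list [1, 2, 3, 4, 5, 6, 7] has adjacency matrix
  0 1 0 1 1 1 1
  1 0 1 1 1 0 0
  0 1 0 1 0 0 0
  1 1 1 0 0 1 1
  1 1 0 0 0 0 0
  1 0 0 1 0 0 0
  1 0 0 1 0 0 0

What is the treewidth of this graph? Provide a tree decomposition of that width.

Every bag has size at most 3, so the width is 3 − 1 = 2 and tw(G) ≤ 2. Conversely, {1, 2, 4} is a clique of size 3, and the vertices of any clique must share a bag in every tree decomposition; so some bag has ≥ 3 vertices and tw(G) ≥ 2. Therefore the treewidth is 2.

Treewidth 2.
One such decomposition:
Bags: B1 = {1, 4, 7}  B2 = {1, 2, 4}  B3 = {2, 3, 4}  B4 = {1, 4, 6}  B5 = {1, 2, 5}
Tree: B1–B2, B2–B3, B1–B4, B2–B5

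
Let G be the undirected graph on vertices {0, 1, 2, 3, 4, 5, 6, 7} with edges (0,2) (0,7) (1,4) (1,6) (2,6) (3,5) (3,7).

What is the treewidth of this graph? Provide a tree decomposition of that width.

Treewidth 1.
One such decomposition:
Bags: B1 = {1, 4}  B2 = {1, 6}  B3 = {2, 6}  B4 = {0, 2}  B5 = {0, 7}  B6 = {3, 7}  B7 = {3, 5}
Tree: B1–B2, B2–B3, B3–B4, B4–B5, B5–B6, B6–B7

Each bag holds 2 vertices, so the decomposition has width 1, which upper-bounds the treewidth. G has an edge, so its treewidth is at least 1. Therefore the treewidth is 1.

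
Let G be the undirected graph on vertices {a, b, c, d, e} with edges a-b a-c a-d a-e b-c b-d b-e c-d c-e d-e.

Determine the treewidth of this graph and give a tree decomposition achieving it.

Treewidth 4.
Bags: B1 = {a, b, c, d, e}
Tree: (single bag)

With just one bag of size 5, the width is 5 − 1 = 4, so tw(G) ≤ 4. On the other hand G contains the 5-clique {a, b, c, d, e}. A clique must lie in a single bag of any decomposition, so no decomposition can have width below 4. Hence tw(G) = 4 exactly.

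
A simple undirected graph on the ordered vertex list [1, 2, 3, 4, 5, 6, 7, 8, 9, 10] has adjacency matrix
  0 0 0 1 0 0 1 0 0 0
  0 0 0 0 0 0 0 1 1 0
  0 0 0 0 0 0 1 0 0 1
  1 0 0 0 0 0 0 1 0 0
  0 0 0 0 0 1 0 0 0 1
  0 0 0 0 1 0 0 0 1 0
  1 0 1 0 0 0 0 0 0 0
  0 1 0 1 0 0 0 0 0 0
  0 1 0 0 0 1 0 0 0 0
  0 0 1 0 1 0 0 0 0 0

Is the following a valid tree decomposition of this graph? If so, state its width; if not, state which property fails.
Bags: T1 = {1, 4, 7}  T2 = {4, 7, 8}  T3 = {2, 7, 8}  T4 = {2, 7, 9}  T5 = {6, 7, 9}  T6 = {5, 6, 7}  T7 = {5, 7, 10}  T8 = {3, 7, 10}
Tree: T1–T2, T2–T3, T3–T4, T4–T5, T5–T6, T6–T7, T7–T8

Checking the three conditions: (i) the bags cover all of {1, 2, 3, 4, 5, 6, 7, 8, 9, 10}; (ii) for each edge, some bag contains both endpoints; (iii) the bags containing any fixed vertex form a subtree. All hold, so the decomposition is valid with width 3 − 1 = 2.

Yes; width 2.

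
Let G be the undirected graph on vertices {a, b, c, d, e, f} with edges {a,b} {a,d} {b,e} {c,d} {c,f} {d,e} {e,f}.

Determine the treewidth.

A width-2 tree decomposition is:
Bags: B1 = {a, b, e}  B2 = {a, d, e}  B3 = {d, e, f}  B4 = {c, d, f}
Tree: B1–B2, B2–B3, B3–B4
The largest bag has 3 vertices, giving width 2; this decomposition certifies tw(G) ≤ 2. The edges b–a–d–e–b form a cycle, so G is not a tree and its treewidth is at least 2. Hence tw(G) = 2 exactly.

2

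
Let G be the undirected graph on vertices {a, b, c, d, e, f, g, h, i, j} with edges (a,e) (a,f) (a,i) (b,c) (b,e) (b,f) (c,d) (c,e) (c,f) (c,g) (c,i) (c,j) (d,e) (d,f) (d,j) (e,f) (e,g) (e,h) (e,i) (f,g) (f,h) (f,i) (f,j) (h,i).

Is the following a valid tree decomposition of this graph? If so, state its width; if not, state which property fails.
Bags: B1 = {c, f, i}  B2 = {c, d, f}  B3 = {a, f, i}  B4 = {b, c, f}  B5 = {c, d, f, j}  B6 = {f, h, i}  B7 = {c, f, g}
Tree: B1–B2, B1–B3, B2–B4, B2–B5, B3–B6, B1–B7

A tree decomposition must satisfy three properties: every vertex lies in some bag; for every edge, both endpoints lie together in some bag; and for every vertex, the bags containing it form a connected subtree. Here vertex e appears in no bag, so the decomposition is invalid.

No — vertex e appears in no bag.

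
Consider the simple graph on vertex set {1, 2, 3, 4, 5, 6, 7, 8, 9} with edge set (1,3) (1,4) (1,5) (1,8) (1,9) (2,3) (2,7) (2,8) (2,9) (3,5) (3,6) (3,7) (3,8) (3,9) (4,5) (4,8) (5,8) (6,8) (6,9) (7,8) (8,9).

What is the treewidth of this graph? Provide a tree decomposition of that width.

Treewidth 3.
One optimal decomposition is:
Bags: B1 = {2, 3, 7, 8}  B2 = {2, 3, 8, 9}  B3 = {1, 3, 8, 9}  B4 = {1, 3, 5, 8}  B5 = {3, 6, 8, 9}  B6 = {1, 4, 5, 8}
Tree: B1–B2, B2–B3, B3–B4, B2–B5, B4–B6

The largest bag has 4 vertices, giving width 3; this decomposition certifies tw(G) ≤ 3. Conversely, {1, 3, 8, 9} is a clique of size 4, and the vertices of any clique must share a bag in every tree decomposition; so some bag has ≥ 4 vertices and tw(G) ≥ 3. Combining the bounds, tw(G) = 3.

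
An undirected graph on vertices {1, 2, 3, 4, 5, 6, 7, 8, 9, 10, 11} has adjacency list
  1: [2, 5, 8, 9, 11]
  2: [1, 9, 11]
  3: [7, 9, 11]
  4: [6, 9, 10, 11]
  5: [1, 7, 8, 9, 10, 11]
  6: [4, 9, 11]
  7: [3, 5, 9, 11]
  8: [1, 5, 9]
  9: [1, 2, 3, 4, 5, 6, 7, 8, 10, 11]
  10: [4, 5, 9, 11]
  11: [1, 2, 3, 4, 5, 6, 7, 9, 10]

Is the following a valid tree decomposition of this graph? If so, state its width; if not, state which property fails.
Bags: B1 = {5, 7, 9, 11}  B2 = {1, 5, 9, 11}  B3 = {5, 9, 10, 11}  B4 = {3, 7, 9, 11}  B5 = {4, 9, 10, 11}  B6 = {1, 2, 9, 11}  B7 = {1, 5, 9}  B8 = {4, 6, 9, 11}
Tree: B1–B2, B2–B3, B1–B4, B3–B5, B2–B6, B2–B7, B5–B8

A tree decomposition must satisfy three properties: every vertex lies in some bag; for every edge, both endpoints lie together in some bag; and for every vertex, the bags containing it form a connected subtree. Here vertex 8 appears in no bag, so the decomposition is invalid.

No — vertex 8 appears in no bag.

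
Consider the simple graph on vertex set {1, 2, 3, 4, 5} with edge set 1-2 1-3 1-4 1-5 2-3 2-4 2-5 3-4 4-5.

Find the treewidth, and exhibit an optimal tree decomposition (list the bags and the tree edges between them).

Treewidth 3.
One optimal decomposition is:
Bags: B1 = {1, 2, 4, 5}  B2 = {1, 2, 3, 4}
Tree: B1–B2

Each bag holds 4 vertices, so the decomposition has width 3, which upper-bounds the treewidth. On the other hand G contains the 4-clique {1, 2, 3, 4}. A clique must lie in a single bag of any decomposition, so no decomposition can have width below 3. The upper and lower bounds meet at 3, so that is the treewidth.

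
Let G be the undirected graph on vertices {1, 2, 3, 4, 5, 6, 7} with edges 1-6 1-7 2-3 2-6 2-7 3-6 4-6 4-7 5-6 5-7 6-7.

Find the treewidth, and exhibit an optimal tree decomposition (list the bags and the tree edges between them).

Every bag has size at most 3, so the width is 3 − 1 = 2 and tw(G) ≤ 2. On the other hand G contains the 3-clique {2, 3, 6}. A clique must lie in a single bag of any decomposition, so no decomposition can have width below 2. Therefore the treewidth is 2.

Treewidth 2.
One optimal decomposition is:
Bags: B1 = {1, 6, 7}  B2 = {5, 6, 7}  B3 = {4, 6, 7}  B4 = {2, 6, 7}  B5 = {2, 3, 6}
Tree: B1–B2, B2–B3, B2–B4, B4–B5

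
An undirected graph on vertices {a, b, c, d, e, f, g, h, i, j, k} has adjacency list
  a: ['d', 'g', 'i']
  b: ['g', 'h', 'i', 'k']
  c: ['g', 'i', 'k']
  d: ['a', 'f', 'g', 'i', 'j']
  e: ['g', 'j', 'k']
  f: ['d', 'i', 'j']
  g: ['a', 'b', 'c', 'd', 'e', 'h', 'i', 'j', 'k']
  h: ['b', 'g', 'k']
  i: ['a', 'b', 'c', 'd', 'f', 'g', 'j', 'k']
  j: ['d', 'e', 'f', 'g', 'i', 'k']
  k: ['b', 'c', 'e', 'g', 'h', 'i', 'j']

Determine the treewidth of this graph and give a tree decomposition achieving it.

Treewidth 3.
One such decomposition:
Bags: B1 = {b, g, i, k}  B2 = {c, g, i, k}  B3 = {g, i, j, k}  B4 = {d, g, i, j}  B5 = {d, f, i, j}  B6 = {a, d, g, i}  B7 = {e, g, j, k}  B8 = {b, g, h, k}
Tree: B1–B2, B2–B3, B3–B4, B4–B5, B4–B6, B3–B7, B1–B8

Every bag has size at most 4, so the width is 4 − 1 = 3 and tw(G) ≤ 3. On the other hand G contains the 4-clique {d, g, i, j}. A clique must lie in a single bag of any decomposition, so no decomposition can have width below 3. Therefore the treewidth is 3.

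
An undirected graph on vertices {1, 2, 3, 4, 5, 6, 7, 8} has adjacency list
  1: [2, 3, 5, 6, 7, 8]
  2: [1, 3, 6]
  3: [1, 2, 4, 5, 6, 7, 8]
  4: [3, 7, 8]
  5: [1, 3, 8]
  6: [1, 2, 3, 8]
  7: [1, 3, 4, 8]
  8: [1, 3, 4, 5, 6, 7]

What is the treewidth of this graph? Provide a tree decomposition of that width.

Treewidth 3.
One optimal decomposition is:
Bags: B1 = {1, 3, 6, 8}  B2 = {1, 3, 7, 8}  B3 = {3, 4, 7, 8}  B4 = {1, 2, 3, 6}  B5 = {1, 3, 5, 8}
Tree: B1–B2, B2–B3, B1–B4, B1–B5

The largest bag has 4 vertices, giving width 3; this decomposition certifies tw(G) ≤ 3. On the other hand G contains the 4-clique {1, 3, 5, 8}. A clique must lie in a single bag of any decomposition, so no decomposition can have width below 3. Combining the bounds, tw(G) = 3.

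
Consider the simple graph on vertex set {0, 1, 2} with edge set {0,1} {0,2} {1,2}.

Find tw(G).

A width-2 tree decomposition is:
Bags: B1 = {0, 1, 2}
Tree: (single bag)
A single bag containing all 3 vertices is trivially a valid decomposition of width 2. On the other hand G contains the 3-clique {0, 1, 2}. A clique must lie in a single bag of any decomposition, so no decomposition can have width below 2. Therefore the treewidth is 2.

2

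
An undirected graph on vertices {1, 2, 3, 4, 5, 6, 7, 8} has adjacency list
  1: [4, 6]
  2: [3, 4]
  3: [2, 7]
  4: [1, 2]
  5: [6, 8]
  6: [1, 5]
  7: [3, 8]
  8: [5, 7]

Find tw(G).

A width-2 tree decomposition is:
Bags: B1 = {5, 6, 8}  B2 = {1, 6, 8}  B3 = {1, 4, 8}  B4 = {2, 4, 8}  B5 = {2, 3, 8}  B6 = {3, 7, 8}
Tree: B1–B2, B2–B3, B3–B4, B4–B5, B5–B6
The largest bag has 3 vertices, giving width 2; this decomposition certifies tw(G) ≤ 2. For the lower bound, G contains the cycle 8–5–6–1–4–2–3–7–8, so G is not a forest; only forests have treewidth ≤ 1, hence tw(G) ≥ 2. Combining the bounds, tw(G) = 2.

2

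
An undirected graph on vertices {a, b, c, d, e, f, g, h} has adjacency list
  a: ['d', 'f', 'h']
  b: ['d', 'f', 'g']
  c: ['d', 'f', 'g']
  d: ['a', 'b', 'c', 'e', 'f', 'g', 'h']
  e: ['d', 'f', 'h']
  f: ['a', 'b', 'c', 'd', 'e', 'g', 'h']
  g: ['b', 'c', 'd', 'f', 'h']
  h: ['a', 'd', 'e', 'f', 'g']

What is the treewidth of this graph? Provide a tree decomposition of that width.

Every bag has size at most 4, so the width is 4 − 1 = 3 and tw(G) ≤ 3. For the lower bound, the 4 vertices {d, f, g, h} are pairwise adjacent, and any tree decomposition puts a clique entirely inside one bag — forcing width ≥ 3. Combining the bounds, tw(G) = 3.

Treewidth 3.
Bags: B1 = {d, f, g, h}  B2 = {b, d, f, g}  B3 = {a, d, f, h}  B4 = {d, e, f, h}  B5 = {c, d, f, g}
Tree: B1–B2, B1–B3, B3–B4, B2–B5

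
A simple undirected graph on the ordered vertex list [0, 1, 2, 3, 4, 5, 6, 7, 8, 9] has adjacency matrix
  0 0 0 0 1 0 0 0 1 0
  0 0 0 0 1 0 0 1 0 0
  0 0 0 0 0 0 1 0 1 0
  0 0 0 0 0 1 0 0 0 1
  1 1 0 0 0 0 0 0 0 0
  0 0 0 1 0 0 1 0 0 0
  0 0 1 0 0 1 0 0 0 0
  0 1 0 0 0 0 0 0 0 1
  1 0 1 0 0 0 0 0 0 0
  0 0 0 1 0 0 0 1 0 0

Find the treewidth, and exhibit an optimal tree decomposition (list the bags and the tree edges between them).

Every bag has size at most 3, so the width is 3 − 1 = 2 and tw(G) ≤ 2. Since 6–5–3–9–7–1–4–0–8–2–6 is a cycle in G, G is not acyclic. Forests are exactly the graphs of treewidth ≤ 1, so tw(G) ≥ 2. Therefore the treewidth is 2.

Treewidth 2.
One optimal decomposition is:
Bags: B1 = {3, 5, 6}  B2 = {3, 6, 9}  B3 = {6, 7, 9}  B4 = {1, 6, 7}  B5 = {1, 4, 6}  B6 = {0, 4, 6}  B7 = {0, 6, 8}  B8 = {2, 6, 8}
Tree: B1–B2, B2–B3, B3–B4, B4–B5, B5–B6, B6–B7, B7–B8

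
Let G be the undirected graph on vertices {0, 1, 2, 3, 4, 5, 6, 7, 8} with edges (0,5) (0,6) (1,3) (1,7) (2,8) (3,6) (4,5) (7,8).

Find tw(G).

1

A width-1 tree decomposition is:
Bags: B1 = {4, 5}  B2 = {0, 5}  B3 = {0, 6}  B4 = {3, 6}  B5 = {1, 3}  B6 = {1, 7}  B7 = {7, 8}  B8 = {2, 8}
Tree: B1–B2, B2–B3, B3–B4, B4–B5, B5–B6, B6–B7, B7–B8
Every bag has size at most 2, so the width is 2 − 1 = 1 and tw(G) ≤ 1. G has an edge, so its treewidth is at least 1. Hence tw(G) = 1 exactly.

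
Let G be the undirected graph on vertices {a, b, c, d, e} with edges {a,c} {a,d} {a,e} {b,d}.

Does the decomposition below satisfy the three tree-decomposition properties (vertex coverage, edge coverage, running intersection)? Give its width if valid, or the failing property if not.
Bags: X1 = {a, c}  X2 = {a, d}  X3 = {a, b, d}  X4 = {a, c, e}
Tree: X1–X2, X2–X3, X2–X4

No — bags containing vertex c are not connected in the tree.

A tree decomposition must satisfy three properties: every vertex lies in some bag; for every edge, both endpoints lie together in some bag; and for every vertex, the bags containing it form a connected subtree. Here bags containing vertex c are not connected in the tree, so the decomposition is invalid.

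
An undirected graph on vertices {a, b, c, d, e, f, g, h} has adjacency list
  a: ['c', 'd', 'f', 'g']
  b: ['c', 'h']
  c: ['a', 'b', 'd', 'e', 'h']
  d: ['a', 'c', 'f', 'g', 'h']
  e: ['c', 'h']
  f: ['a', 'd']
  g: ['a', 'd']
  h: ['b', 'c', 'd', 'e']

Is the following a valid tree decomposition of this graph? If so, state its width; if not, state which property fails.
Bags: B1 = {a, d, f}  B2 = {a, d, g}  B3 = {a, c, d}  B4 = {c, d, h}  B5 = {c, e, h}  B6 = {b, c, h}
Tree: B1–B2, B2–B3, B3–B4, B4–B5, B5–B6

Yes; width 2.

Checking the three conditions: (i) the bags cover all of {a, b, c, d, e, f, g, h}; (ii) for each edge, some bag contains both endpoints; (iii) the bags containing any fixed vertex form a subtree. All hold, so the decomposition is valid with width 3 − 1 = 2.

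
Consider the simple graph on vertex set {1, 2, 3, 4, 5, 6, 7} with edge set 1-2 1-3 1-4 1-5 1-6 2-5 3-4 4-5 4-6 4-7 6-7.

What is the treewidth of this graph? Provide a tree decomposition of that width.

Treewidth 2.
One optimal decomposition is:
Bags: B1 = {1, 2, 5}  B2 = {1, 4, 5}  B3 = {1, 3, 4}  B4 = {1, 4, 6}  B5 = {4, 6, 7}
Tree: B1–B2, B2–B3, B2–B4, B4–B5

Each bag holds 3 vertices, so the decomposition has width 2, which upper-bounds the treewidth. For the lower bound, the 3 vertices {1, 2, 5} are pairwise adjacent, and any tree decomposition puts a clique entirely inside one bag — forcing width ≥ 2. The upper and lower bounds meet at 2, so that is the treewidth.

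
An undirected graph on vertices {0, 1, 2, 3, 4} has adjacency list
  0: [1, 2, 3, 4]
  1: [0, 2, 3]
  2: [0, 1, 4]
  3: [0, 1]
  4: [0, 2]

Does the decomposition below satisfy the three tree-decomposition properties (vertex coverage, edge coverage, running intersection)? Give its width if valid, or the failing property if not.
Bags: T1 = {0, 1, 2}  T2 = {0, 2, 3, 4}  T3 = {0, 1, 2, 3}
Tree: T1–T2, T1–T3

A tree decomposition must satisfy three properties: every vertex lies in some bag; for every edge, both endpoints lie together in some bag; and for every vertex, the bags containing it form a connected subtree. Here bags containing vertex 3 are not connected in the tree, so the decomposition is invalid.

No — bags containing vertex 3 are not connected in the tree.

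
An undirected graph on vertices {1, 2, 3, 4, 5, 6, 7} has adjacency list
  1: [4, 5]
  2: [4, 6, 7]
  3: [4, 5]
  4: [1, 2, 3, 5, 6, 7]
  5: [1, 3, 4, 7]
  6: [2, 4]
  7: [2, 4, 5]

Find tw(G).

A width-2 tree decomposition is:
Bags: B1 = {4, 5, 7}  B2 = {1, 4, 5}  B3 = {3, 4, 5}  B4 = {2, 4, 7}  B5 = {2, 4, 6}
Tree: B1–B2, B2–B3, B1–B4, B4–B5
Each bag holds 3 vertices, so the decomposition has width 2, which upper-bounds the treewidth. For the lower bound, the 3 vertices {2, 4, 6} are pairwise adjacent, and any tree decomposition puts a clique entirely inside one bag — forcing width ≥ 2. Combining the bounds, tw(G) = 2.

2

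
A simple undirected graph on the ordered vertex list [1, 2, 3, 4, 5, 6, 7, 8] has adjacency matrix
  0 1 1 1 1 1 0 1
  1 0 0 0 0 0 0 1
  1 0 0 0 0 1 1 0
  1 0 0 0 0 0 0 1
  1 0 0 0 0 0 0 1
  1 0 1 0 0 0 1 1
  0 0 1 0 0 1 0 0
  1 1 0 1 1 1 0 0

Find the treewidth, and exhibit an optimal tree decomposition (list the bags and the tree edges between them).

Treewidth 2.
One optimal decomposition is:
Bags: B1 = {1, 4, 8}  B2 = {1, 6, 8}  B3 = {1, 3, 6}  B4 = {1, 5, 8}  B5 = {3, 6, 7}  B6 = {1, 2, 8}
Tree: B1–B2, B2–B3, B1–B4, B3–B5, B1–B6

The largest bag has 3 vertices, giving width 2; this decomposition certifies tw(G) ≤ 2. On the other hand G contains the 3-clique {1, 2, 8}. A clique must lie in a single bag of any decomposition, so no decomposition can have width below 2. Hence tw(G) = 2 exactly.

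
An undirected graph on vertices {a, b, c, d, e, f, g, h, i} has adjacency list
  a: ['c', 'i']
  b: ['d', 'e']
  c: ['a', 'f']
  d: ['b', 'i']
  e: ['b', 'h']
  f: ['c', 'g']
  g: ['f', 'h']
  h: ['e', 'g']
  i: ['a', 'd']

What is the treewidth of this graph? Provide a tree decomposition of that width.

Treewidth 2.
Bags: B1 = {f, g, h}  B2 = {e, f, h}  B3 = {b, e, f}  B4 = {b, d, f}  B5 = {d, f, i}  B6 = {a, f, i}  B7 = {a, c, f}
Tree: B1–B2, B2–B3, B3–B4, B4–B5, B5–B6, B6–B7

The largest bag has 3 vertices, giving width 2; this decomposition certifies tw(G) ≤ 2. Since f–g–h–e–b–d–i–a–c–f is a cycle in G, G is not acyclic. Forests are exactly the graphs of treewidth ≤ 1, so tw(G) ≥ 2. Hence tw(G) = 2 exactly.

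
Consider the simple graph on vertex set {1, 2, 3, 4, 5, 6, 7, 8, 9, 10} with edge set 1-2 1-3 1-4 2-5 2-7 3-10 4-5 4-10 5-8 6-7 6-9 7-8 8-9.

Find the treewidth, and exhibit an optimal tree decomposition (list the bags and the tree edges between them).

Treewidth 2.
One such decomposition:
Bags: B1 = {6, 8, 9}  B2 = {6, 7, 8}  B3 = {5, 7, 8}  B4 = {2, 5, 7}  B5 = {2, 4, 5}  B6 = {1, 2, 4}  B7 = {1, 4, 10}  B8 = {1, 3, 10}
Tree: B1–B2, B2–B3, B3–B4, B4–B5, B5–B6, B6–B7, B7–B8

The largest bag has 3 vertices, giving width 2; this decomposition certifies tw(G) ≤ 2. For the lower bound, G contains the cycle 9–6–7–8–9, so G is not a forest; only forests have treewidth ≤ 1, hence tw(G) ≥ 2. Combining the bounds, tw(G) = 2.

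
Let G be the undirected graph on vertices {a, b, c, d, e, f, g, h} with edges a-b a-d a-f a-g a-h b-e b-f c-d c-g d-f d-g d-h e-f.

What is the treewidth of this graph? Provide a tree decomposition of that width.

Every bag has size at most 3, so the width is 3 − 1 = 2 and tw(G) ≤ 2. On the other hand G contains the 3-clique {c, d, g}. A clique must lie in a single bag of any decomposition, so no decomposition can have width below 2. Therefore the treewidth is 2.

Treewidth 2.
One such decomposition:
Bags: B1 = {a, d, f}  B2 = {a, d, g}  B3 = {c, d, g}  B4 = {a, b, f}  B5 = {a, d, h}  B6 = {b, e, f}
Tree: B1–B2, B2–B3, B1–B4, B2–B5, B4–B6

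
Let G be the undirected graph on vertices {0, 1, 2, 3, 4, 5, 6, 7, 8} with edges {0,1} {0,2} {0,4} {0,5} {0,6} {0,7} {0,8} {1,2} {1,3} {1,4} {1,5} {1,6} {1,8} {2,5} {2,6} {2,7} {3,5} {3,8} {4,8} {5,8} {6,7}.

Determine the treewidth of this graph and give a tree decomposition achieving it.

The largest bag has 4 vertices, giving width 3; this decomposition certifies tw(G) ≤ 3. On the other hand G contains the 4-clique {0, 1, 4, 8}. A clique must lie in a single bag of any decomposition, so no decomposition can have width below 3. Therefore the treewidth is 3.

Treewidth 3.
One optimal decomposition is:
Bags: B1 = {0, 1, 2, 6}  B2 = {0, 1, 2, 5}  B3 = {0, 1, 5, 8}  B4 = {1, 3, 5, 8}  B5 = {0, 2, 6, 7}  B6 = {0, 1, 4, 8}
Tree: B1–B2, B2–B3, B3–B4, B1–B5, B3–B6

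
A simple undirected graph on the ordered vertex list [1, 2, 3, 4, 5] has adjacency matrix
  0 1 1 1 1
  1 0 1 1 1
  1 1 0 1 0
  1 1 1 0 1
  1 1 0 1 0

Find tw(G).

3

A width-3 tree decomposition is:
Bags: B1 = {1, 2, 3, 4}  B2 = {1, 2, 4, 5}
Tree: B1–B2
The largest bag has 4 vertices, giving width 3; this decomposition certifies tw(G) ≤ 3. Conversely, {1, 2, 3, 4} is a clique of size 4, and the vertices of any clique must share a bag in every tree decomposition; so some bag has ≥ 4 vertices and tw(G) ≥ 3. Hence tw(G) = 3 exactly.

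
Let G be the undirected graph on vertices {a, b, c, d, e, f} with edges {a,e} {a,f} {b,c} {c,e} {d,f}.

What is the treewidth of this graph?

1

A width-1 tree decomposition is:
Bags: B1 = {b, c}  B2 = {c, e}  B3 = {a, e}  B4 = {a, f}  B5 = {d, f}
Tree: B1–B2, B2–B3, B3–B4, B4–B5
Each bag holds 2 vertices, so the decomposition has width 1, which upper-bounds the treewidth. G has an edge, so its treewidth is at least 1. Hence tw(G) = 1 exactly.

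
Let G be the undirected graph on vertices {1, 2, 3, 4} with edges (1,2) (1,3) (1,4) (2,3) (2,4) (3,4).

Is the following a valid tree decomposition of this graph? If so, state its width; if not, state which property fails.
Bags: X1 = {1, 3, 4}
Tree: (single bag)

A tree decomposition must satisfy three properties: every vertex lies in some bag; for every edge, both endpoints lie together in some bag; and for every vertex, the bags containing it form a connected subtree. Here vertex 2 appears in no bag, so the decomposition is invalid.

No — vertex 2 appears in no bag.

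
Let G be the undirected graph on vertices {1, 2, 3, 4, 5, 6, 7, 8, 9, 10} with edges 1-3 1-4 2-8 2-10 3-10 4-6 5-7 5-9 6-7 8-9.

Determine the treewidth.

2

A width-2 tree decomposition is:
Bags: B1 = {5, 6, 7}  B2 = {5, 6, 9}  B3 = {6, 8, 9}  B4 = {2, 6, 8}  B5 = {2, 6, 10}  B6 = {3, 6, 10}  B7 = {1, 3, 6}  B8 = {1, 4, 6}
Tree: B1–B2, B2–B3, B3–B4, B4–B5, B5–B6, B6–B7, B7–B8
Each bag holds 3 vertices, so the decomposition has width 2, which upper-bounds the treewidth. Since 6–7–5–9–8–2–10–3–1–4–6 is a cycle in G, G is not acyclic. Forests are exactly the graphs of treewidth ≤ 1, so tw(G) ≥ 2. Therefore the treewidth is 2.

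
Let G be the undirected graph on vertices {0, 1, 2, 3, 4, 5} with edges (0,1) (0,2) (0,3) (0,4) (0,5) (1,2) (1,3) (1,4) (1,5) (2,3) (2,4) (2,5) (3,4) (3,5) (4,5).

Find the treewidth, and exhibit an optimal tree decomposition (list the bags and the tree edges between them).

With just one bag of size 6, the width is 6 − 1 = 5, so tw(G) ≤ 5. Conversely, {0, 1, 2, 3, 4, 5} is a clique of size 6, and the vertices of any clique must share a bag in every tree decomposition; so some bag has ≥ 6 vertices and tw(G) ≥ 5. Therefore the treewidth is 5.

Treewidth 5.
Bags: B1 = {0, 1, 2, 3, 4, 5}
Tree: (single bag)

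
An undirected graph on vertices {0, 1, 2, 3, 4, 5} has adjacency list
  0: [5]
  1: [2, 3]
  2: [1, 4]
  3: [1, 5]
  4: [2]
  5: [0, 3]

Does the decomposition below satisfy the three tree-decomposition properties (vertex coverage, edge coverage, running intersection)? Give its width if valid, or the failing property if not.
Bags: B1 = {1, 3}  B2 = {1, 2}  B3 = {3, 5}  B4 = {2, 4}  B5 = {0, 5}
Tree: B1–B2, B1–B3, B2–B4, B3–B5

Yes; width 1.

Vertex coverage: the bags together contain {0, 1, 2, 3, 4, 5}, the full vertex set. Edge coverage: each edge of G has both endpoints in at least one bag. Running intersection: for every vertex, the bags containing it form a connected subtree. All three properties hold, so this is a valid tree decomposition of width max|bag| − 1 = 1, and hence tw(G) ≤ 1.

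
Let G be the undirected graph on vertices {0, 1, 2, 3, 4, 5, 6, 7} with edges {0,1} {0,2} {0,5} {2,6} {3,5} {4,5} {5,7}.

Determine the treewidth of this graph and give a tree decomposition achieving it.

Treewidth 1.
Bags: B1 = {3, 5}  B2 = {5, 7}  B3 = {4, 5}  B4 = {0, 5}  B5 = {0, 2}  B6 = {2, 6}  B7 = {0, 1}
Tree: B1–B2, B2–B3, B3–B4, B4–B5, B5–B6, B5–B7

Every bag has size at most 2, so the width is 2 − 1 = 1 and tw(G) ≤ 1. G has an edge, so its treewidth is at least 1. The upper and lower bounds meet at 1, so that is the treewidth.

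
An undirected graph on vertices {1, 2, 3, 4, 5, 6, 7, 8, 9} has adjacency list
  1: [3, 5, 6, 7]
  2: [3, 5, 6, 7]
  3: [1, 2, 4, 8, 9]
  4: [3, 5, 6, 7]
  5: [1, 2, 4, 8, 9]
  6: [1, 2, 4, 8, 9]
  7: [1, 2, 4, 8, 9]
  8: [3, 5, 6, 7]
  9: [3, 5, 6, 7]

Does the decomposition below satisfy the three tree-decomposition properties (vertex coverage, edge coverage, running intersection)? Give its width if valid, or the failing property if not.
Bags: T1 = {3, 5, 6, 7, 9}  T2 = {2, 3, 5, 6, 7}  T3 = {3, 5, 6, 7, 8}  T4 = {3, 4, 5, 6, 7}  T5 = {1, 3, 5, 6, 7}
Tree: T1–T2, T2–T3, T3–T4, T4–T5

Yes; width 4.

Checking the three conditions: (i) the bags cover all of {1, 2, 3, 4, 5, 6, 7, 8, 9}; (ii) for each edge, some bag contains both endpoints; (iii) the bags containing any fixed vertex form a subtree. All hold, so the decomposition is valid with width 5 − 1 = 4.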